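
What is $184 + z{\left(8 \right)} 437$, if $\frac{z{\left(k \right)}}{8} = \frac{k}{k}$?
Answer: $3680$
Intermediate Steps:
$z{\left(k \right)} = 8$ ($z{\left(k \right)} = 8 \frac{k}{k} = 8 \cdot 1 = 8$)
$184 + z{\left(8 \right)} 437 = 184 + 8 \cdot 437 = 184 + 3496 = 3680$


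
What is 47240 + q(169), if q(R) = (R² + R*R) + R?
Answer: 104531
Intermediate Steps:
q(R) = R + 2*R² (q(R) = (R² + R²) + R = 2*R² + R = R + 2*R²)
47240 + q(169) = 47240 + 169*(1 + 2*169) = 47240 + 169*(1 + 338) = 47240 + 169*339 = 47240 + 57291 = 104531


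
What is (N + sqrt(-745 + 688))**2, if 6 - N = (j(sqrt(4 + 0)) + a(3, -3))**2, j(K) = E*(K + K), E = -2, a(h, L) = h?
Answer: (19 - I*sqrt(57))**2 ≈ 304.0 - 286.89*I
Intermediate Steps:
j(K) = -4*K (j(K) = -2*(K + K) = -4*K)
N = -19 (N = 6 - (-4*sqrt(4 + 0) + 3)**2 = 6 - (-4*sqrt(4) + 3)**2 = 6 - (-4*2 + 3)**2 = 6 - (-8 + 3)**2 = 6 - 1*(-5)**2 = 6 - 1*25 = 6 - 25 = -19)
(N + sqrt(-745 + 688))**2 = (-19 + sqrt(-745 + 688))**2 = (-19 + sqrt(-57))**2 = (-19 + I*sqrt(57))**2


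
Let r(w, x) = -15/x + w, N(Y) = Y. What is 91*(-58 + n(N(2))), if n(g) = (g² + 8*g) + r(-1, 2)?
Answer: -8463/2 ≈ -4231.5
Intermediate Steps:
r(w, x) = w - 15/x (r(w, x) = -15/x + w = w - 15/x)
n(g) = -17/2 + g² + 8*g (n(g) = (g² + 8*g) + (-1 - 15/2) = (g² + 8*g) - 17/2 = -17/2 + g² + 8*g)
91*(-58 + n(N(2))) = 91*(-58 + (-17/2 + 2² + 8*2)) = 91*(-58 + (-17/2 + 4 + 16)) = 91*(-58 + 23/2) = 91*(-93/2) = -8463/2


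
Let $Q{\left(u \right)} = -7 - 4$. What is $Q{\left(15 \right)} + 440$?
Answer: $429$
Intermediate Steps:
$Q{\left(u \right)} = -11$ ($Q{\left(u \right)} = -7 - 4 = -11$)
$Q{\left(15 \right)} + 440 = -11 + 440 = 429$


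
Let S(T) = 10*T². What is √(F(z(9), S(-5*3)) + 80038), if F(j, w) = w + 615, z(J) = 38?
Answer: √82903 ≈ 287.93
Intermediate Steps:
F(j, w) = 615 + w
√(F(z(9), S(-5*3)) + 80038) = √((615 + 10*(-5*3)²) + 80038) = √((615 + 10*(-15)²) + 80038) = √((615 + 10*225) + 80038) = √((615 + 2250) + 80038) = √(2865 + 80038) = √82903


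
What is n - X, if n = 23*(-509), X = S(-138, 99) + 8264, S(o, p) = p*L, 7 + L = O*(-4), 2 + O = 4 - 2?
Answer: -19278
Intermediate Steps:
O = 0 (O = -2 + (4 - 2) = -2 + 2 = 0)
L = -7 (L = -7 + 0*(-4) = -7 + 0 = -7)
S(o, p) = -7*p (S(o, p) = p*(-7) = -7*p)
X = 7571 (X = -7*99 + 8264 = -693 + 8264 = 7571)
n = -11707
n - X = -11707 - 1*7571 = -11707 - 7571 = -19278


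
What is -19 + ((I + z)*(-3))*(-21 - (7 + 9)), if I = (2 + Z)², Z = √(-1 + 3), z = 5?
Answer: 1202 + 444*√2 ≈ 1829.9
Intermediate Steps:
Z = √2 ≈ 1.4142
I = (2 + √2)² ≈ 11.657
-19 + ((I + z)*(-3))*(-21 - (7 + 9)) = -19 + (((2 + √2)² + 5)*(-3))*(-21 - (7 + 9)) = -19 + ((5 + (2 + √2)²)*(-3))*(-21 - 1*16) = -19 + (-15 - 3*(2 + √2)²)*(-21 - 16) = -19 + (-15 - 3*(2 + √2)²)*(-37) = -19 + (555 + 111*(2 + √2)²) = 536 + 111*(2 + √2)²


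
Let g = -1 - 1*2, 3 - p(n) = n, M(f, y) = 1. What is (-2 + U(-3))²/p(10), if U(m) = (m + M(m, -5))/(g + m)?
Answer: -25/63 ≈ -0.39683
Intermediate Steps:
p(n) = 3 - n
g = -3 (g = -1 - 2 = -3)
U(m) = (1 + m)/(-3 + m) (U(m) = (m + 1)/(-3 + m) = (1 + m)/(-3 + m))
(-2 + U(-3))²/p(10) = (-2 + (1 - 3)/(-3 - 3))²/(3 - 1*10) = (-2 - 2/(-6))²/(3 - 10) = (-2 - ⅙*(-2))²/(-7) = (-2 + ⅓)²*(-⅐) = (-5/3)²*(-⅐) = (25/9)*(-⅐) = -25/63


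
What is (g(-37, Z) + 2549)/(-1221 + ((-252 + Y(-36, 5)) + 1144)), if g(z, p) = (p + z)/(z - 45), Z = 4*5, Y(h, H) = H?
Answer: -209035/26568 ≈ -7.8679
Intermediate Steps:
Z = 20
g(z, p) = (p + z)/(-45 + z)
(g(-37, Z) + 2549)/(-1221 + ((-252 + Y(-36, 5)) + 1144)) = ((20 - 37)/(-45 - 37) + 2549)/(-1221 + ((-252 + 5) + 1144)) = (-17/(-82) + 2549)/(-1221 + (-247 + 1144)) = (-1/82*(-17) + 2549)/(-1221 + 897) = (17/82 + 2549)/(-324) = (209035/82)*(-1/324) = -209035/26568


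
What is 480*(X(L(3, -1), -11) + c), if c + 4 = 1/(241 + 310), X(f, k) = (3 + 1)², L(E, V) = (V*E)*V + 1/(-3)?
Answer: 3174240/551 ≈ 5760.9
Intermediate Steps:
L(E, V) = -⅓ + E*V² (L(E, V) = (E*V)*V - ⅓ = E*V² - ⅓ = -⅓ + E*V²)
X(f, k) = 16 (X(f, k) = 4² = 16)
c = -2203/551 (c = -4 + 1/(241 + 310) = -4 + 1/551 = -2203/551 ≈ -3.9982)
480*(X(L(3, -1), -11) + c) = 480*(16 - 2203/551) = 480*(6613/551) = 3174240/551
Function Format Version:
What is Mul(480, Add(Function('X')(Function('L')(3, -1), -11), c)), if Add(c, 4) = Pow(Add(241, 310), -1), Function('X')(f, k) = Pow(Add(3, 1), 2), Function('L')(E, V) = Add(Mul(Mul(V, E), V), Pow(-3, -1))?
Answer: Rational(3174240, 551) ≈ 5760.9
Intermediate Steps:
Function('L')(E, V) = Add(Rational(-1, 3), Mul(E, Pow(V, 2))) (Function('L')(E, V) = Add(Mul(Mul(E, V), V), Rational(-1, 3)) = Add(Mul(E, Pow(V, 2)), Rational(-1, 3)) = Add(Rational(-1, 3), Mul(E, Pow(V, 2))))
Function('X')(f, k) = 16 (Function('X')(f, k) = Pow(4, 2) = 16)
c = Rational(-2203, 551) (c = Add(-4, Pow(Add(241, 310), -1)) = Add(-4, Pow(551, -1)) = Add(-4, Rational(1, 551)) = Rational(-2203, 551) ≈ -3.9982)
Mul(480, Add(Function('X')(Function('L')(3, -1), -11), c)) = Mul(480, Add(16, Rational(-2203, 551))) = Mul(480, Rational(6613, 551)) = Rational(3174240, 551)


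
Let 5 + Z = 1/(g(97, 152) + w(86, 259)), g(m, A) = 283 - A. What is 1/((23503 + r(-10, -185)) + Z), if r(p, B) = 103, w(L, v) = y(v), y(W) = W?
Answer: 390/9204391 ≈ 4.2371e-5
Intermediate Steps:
w(L, v) = v
Z = -1949/390 (Z = -5 + 1/((283 - 1*152) + 259) = -5 + 1/((283 - 152) + 259) = -5 + 1/(131 + 259) = -5 + 1/390 = -1949/390 ≈ -4.9974)
1/((23503 + r(-10, -185)) + Z) = 1/((23503 + 103) - 1949/390) = 1/(23606 - 1949/390) = 1/(9204391/390) = 390/9204391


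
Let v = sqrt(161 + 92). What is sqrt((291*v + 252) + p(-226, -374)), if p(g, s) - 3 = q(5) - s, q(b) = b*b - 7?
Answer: sqrt(647 + 291*sqrt(253)) ≈ 72.634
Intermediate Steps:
q(b) = -7 + b**2 (q(b) = b**2 - 7 = -7 + b**2)
v = sqrt(253) ≈ 15.906
p(g, s) = 21 - s (p(g, s) = 3 + ((-7 + 5**2) - s) = 3 + ((-7 + 25) - s) = 3 + (18 - s) = 21 - s)
sqrt((291*v + 252) + p(-226, -374)) = sqrt((291*sqrt(253) + 252) + (21 - 1*(-374))) = sqrt((252 + 291*sqrt(253)) + (21 + 374)) = sqrt((252 + 291*sqrt(253)) + 395) = sqrt(647 + 291*sqrt(253))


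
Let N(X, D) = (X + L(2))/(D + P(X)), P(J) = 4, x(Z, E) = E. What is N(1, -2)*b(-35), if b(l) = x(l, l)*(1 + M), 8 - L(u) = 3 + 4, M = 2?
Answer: -105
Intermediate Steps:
L(u) = 1 (L(u) = 8 - (3 + 4) = 8 - 1*7 = 8 - 7 = 1)
b(l) = 3*l (b(l) = l*(1 + 2) = l*3 = 3*l)
N(X, D) = (1 + X)/(4 + D) (N(X, D) = (X + 1)/(D + 4) = (1 + X)/(4 + D))
N(1, -2)*b(-35) = ((1 + 1)/(4 - 2))*(3*(-35)) = (2/2)*(-105) = ((½)*2)*(-105) = 1*(-105) = -105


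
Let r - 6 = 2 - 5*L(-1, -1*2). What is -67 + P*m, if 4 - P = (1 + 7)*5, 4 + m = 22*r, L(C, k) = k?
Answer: -14179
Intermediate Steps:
r = 18 (r = 6 + (2 - (-5)*2) = 6 + (2 - 5*(-2)) = 6 + (2 + 10) = 6 + 12 = 18)
m = 392 (m = -4 + 22*18 = -4 + 396 = 392)
P = -36 (P = 4 - (1 + 7)*5 = 4 - 8*5 = 4 - 1*40 = 4 - 40 = -36)
-67 + P*m = -67 - 36*392 = -67 - 14112 = -14179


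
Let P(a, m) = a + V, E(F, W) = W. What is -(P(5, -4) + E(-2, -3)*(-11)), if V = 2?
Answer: -40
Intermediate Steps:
P(a, m) = 2 + a (P(a, m) = a + 2 = 2 + a)
-(P(5, -4) + E(-2, -3)*(-11)) = -((2 + 5) - 3*(-11)) = -(7 + 33) = -1*40 = -40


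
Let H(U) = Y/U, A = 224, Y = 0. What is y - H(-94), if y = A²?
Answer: 50176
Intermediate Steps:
H(U) = 0 (H(U) = 0/U = 0)
y = 50176 (y = 224² = 50176)
y - H(-94) = 50176 - 1*0 = 50176 + 0 = 50176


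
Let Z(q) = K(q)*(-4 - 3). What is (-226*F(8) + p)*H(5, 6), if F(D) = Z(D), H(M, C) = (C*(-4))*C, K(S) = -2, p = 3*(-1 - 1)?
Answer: 456480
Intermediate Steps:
p = -6 (p = 3*(-2) = -6)
H(M, C) = -4*C² (H(M, C) = (-4*C)*C = -4*C²)
Z(q) = 14 (Z(q) = -2*(-4 - 3) = -2*(-7) = 14)
F(D) = 14
(-226*F(8) + p)*H(5, 6) = (-226*14 - 6)*(-4*6²) = (-3164 - 6)*(-4*36) = -3170*(-144) = 456480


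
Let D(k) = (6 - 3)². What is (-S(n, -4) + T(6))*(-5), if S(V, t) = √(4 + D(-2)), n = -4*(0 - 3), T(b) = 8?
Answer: -40 + 5*√13 ≈ -21.972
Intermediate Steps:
D(k) = 9 (D(k) = 3² = 9)
n = 12 (n = -4*(-3) = 12)
S(V, t) = √13 (S(V, t) = √(4 + 9) = √13)
(-S(n, -4) + T(6))*(-5) = (-√13 + 8)*(-5) = (8 - √13)*(-5) = -40 + 5*√13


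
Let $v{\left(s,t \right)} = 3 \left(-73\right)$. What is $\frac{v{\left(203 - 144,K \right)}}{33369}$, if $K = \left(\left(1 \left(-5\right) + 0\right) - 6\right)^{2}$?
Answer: $- \frac{73}{11123} \approx -0.006563$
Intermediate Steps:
$K = 121$ ($K = \left(\left(-5 + 0\right) - 6\right)^{2} = \left(-5 - 6\right)^{2} = \left(-11\right)^{2} = 121$)
$v{\left(s,t \right)} = -219$
$\frac{v{\left(203 - 144,K \right)}}{33369} = - \frac{219}{33369} = \left(-219\right) \frac{1}{33369} = - \frac{73}{11123}$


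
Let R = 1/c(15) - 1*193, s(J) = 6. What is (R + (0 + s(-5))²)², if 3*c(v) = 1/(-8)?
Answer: 32761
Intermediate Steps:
c(v) = -1/24 (c(v) = (⅓)/(-8) = (⅓)*(-⅛) = -1/24)
R = -217 (R = 1/(-1/24) - 1*193 = -24 - 193 = -217)
(R + (0 + s(-5))²)² = (-217 + (0 + 6)²)² = (-217 + 6²)² = (-217 + 36)² = (-181)² = 32761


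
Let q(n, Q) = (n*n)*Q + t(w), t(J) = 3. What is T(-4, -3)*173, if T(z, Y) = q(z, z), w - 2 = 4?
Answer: -10553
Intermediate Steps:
w = 6 (w = 2 + 4 = 6)
q(n, Q) = 3 + Q*n**2 (q(n, Q) = (n*n)*Q + 3 = n**2*Q + 3 = Q*n**2 + 3 = 3 + Q*n**2)
T(z, Y) = 3 + z**3 (T(z, Y) = 3 + z*z**2 = 3 + z**3)
T(-4, -3)*173 = (3 + (-4)**3)*173 = (3 - 64)*173 = -61*173 = -10553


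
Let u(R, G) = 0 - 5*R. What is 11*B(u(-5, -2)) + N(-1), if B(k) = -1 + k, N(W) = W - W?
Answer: 264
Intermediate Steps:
N(W) = 0
u(R, G) = -5*R
11*B(u(-5, -2)) + N(-1) = 11*(-1 - 5*(-5)) + 0 = 11*(-1 + 25) + 0 = 11*24 + 0 = 264 + 0 = 264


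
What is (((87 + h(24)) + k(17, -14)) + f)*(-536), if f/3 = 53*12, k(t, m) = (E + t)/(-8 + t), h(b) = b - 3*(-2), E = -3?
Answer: -9776104/9 ≈ -1.0862e+6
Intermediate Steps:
h(b) = 6 + b (h(b) = b + 6 = 6 + b)
k(t, m) = (-3 + t)/(-8 + t)
f = 1908 (f = 3*(53*12) = 3*636 = 1908)
(((87 + h(24)) + k(17, -14)) + f)*(-536) = (((87 + (6 + 24)) + (-3 + 17)/(-8 + 17)) + 1908)*(-536) = (((87 + 30) + 14/9) + 1908)*(-536) = ((117 + (⅑)*14) + 1908)*(-536) = ((117 + 14/9) + 1908)*(-536) = (1067/9 + 1908)*(-536) = (18239/9)*(-536) = -9776104/9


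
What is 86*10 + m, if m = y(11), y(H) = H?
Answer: 871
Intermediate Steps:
m = 11
86*10 + m = 86*10 + 11 = 860 + 11 = 871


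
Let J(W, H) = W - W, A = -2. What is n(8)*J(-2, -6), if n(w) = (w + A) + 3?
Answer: 0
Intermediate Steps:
n(w) = 1 + w (n(w) = (w - 2) + 3 = (-2 + w) + 3 = 1 + w)
J(W, H) = 0
n(8)*J(-2, -6) = (1 + 8)*0 = 9*0 = 0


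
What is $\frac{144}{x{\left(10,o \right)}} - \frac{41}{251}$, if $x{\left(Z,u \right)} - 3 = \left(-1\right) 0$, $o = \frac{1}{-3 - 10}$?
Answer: $\frac{12007}{251} \approx 47.837$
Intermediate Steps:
$o = - \frac{1}{13}$ ($o = \frac{1}{-13} = - \frac{1}{13} \approx -0.076923$)
$x{\left(Z,u \right)} = 3$ ($x{\left(Z,u \right)} = 3 - 0 = 3 + 0 = 3$)
$\frac{144}{x{\left(10,o \right)}} - \frac{41}{251} = \frac{144}{3} - \frac{41}{251} = 144 \cdot \frac{1}{3} - \frac{41}{251} = 48 - \frac{41}{251} = \frac{12007}{251}$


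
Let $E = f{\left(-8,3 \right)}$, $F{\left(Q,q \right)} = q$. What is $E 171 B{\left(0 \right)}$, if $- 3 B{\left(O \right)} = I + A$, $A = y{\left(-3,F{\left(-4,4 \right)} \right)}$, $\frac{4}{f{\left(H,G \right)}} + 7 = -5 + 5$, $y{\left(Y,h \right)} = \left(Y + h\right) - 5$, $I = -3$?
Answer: $-228$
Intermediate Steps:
$y{\left(Y,h \right)} = -5 + Y + h$
$f{\left(H,G \right)} = - \frac{4}{7}$ ($f{\left(H,G \right)} = \frac{4}{-7 + \left(-5 + 5\right)} = \frac{4}{-7 + 0} = \frac{4}{-7} = 4 \left(- \frac{1}{7}\right) = - \frac{4}{7}$)
$E = - \frac{4}{7} \approx -0.57143$
$A = -4$ ($A = -5 - 3 + 4 = -4$)
$B{\left(O \right)} = \frac{7}{3}$ ($B{\left(O \right)} = - \frac{-3 - 4}{3} = \left(- \frac{1}{3}\right) \left(-7\right) = \frac{7}{3}$)
$E 171 B{\left(0 \right)} = \left(- \frac{4}{7}\right) 171 \cdot \frac{7}{3} = \left(- \frac{684}{7}\right) \frac{7}{3} = -228$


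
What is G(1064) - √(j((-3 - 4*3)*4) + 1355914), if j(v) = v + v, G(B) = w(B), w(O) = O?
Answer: 1064 - √1355794 ≈ -100.39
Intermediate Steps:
G(B) = B
j(v) = 2*v
G(1064) - √(j((-3 - 4*3)*4) + 1355914) = 1064 - √(2*((-3 - 4*3)*4) + 1355914) = 1064 - √(2*((-3 - 12)*4) + 1355914) = 1064 - √(2*(-15*4) + 1355914) = 1064 - √(2*(-60) + 1355914) = 1064 - √(-120 + 1355914) = 1064 - √1355794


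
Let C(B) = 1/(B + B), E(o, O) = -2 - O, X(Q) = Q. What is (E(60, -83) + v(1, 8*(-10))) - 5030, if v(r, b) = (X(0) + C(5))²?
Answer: -494899/100 ≈ -4949.0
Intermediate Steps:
C(B) = 1/(2*B)
v(r, b) = 1/100 (v(r, b) = (0 + (½)/5)² = (0 + (½)*(⅕))² = (0 + ⅒)² = (⅒)² = 1/100)
(E(60, -83) + v(1, 8*(-10))) - 5030 = ((-2 - 1*(-83)) + 1/100) - 5030 = ((-2 + 83) + 1/100) - 5030 = (81 + 1/100) - 5030 = 8101/100 - 5030 = -494899/100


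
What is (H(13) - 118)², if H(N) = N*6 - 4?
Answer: 1936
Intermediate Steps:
H(N) = -4 + 6*N (H(N) = 6*N - 4 = -4 + 6*N)
(H(13) - 118)² = ((-4 + 6*13) - 118)² = ((-4 + 78) - 118)² = (74 - 118)² = (-44)² = 1936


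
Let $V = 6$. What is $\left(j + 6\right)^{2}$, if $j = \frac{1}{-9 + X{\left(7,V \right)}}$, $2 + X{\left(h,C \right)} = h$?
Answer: $\frac{529}{16} \approx 33.063$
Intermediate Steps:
$X{\left(h,C \right)} = -2 + h$
$j = - \frac{1}{4}$ ($j = \frac{1}{-9 + \left(-2 + 7\right)} = \frac{1}{-9 + 5} = \frac{1}{-4} = - \frac{1}{4} \approx -0.25$)
$\left(j + 6\right)^{2} = \left(- \frac{1}{4} + 6\right)^{2} = \left(\frac{23}{4}\right)^{2} = \frac{529}{16}$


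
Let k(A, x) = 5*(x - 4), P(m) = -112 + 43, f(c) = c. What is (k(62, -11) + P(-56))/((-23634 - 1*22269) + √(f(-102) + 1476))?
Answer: 2203344/702361345 + 48*√1374/702361345 ≈ 0.0031396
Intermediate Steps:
P(m) = -69
k(A, x) = -20 + 5*x (k(A, x) = 5*(-4 + x) = -20 + 5*x)
(k(62, -11) + P(-56))/((-23634 - 1*22269) + √(f(-102) + 1476)) = ((-20 + 5*(-11)) - 69)/((-23634 - 1*22269) + √(-102 + 1476)) = ((-20 - 55) - 69)/((-23634 - 22269) + √1374) = (-75 - 69)/(-45903 + √1374) = -144/(-45903 + √1374)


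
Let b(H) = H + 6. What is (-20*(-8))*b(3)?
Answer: 1440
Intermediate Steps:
b(H) = 6 + H
(-20*(-8))*b(3) = (-20*(-8))*(6 + 3) = 160*9 = 1440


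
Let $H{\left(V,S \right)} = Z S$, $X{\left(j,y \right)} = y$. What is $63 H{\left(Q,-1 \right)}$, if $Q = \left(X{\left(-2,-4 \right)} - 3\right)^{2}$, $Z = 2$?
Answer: $-126$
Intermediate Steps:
$Q = 49$ ($Q = \left(-4 - 3\right)^{2} = \left(-7\right)^{2} = 49$)
$H{\left(V,S \right)} = 2 S$
$63 H{\left(Q,-1 \right)} = 63 \cdot 2 \left(-1\right) = 63 \left(-2\right) = -126$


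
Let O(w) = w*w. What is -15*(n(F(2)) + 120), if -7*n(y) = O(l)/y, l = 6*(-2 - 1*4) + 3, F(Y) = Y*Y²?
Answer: -84465/56 ≈ -1508.3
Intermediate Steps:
F(Y) = Y³
l = -33 (l = 6*(-2 - 4) + 3 = 6*(-6) + 3 = -36 + 3 = -33)
O(w) = w²
n(y) = -1089/(7*y) (n(y) = -(-33)²/(7*y) = -1089/(7*y))
-15*(n(F(2)) + 120) = -15*(-1089/(7*(2³)) + 120) = -15*(-1089/7/8 + 120) = -15*(-1089/7*⅛ + 120) = -15*(-1089/56 + 120) = -15*5631/56 = -84465/56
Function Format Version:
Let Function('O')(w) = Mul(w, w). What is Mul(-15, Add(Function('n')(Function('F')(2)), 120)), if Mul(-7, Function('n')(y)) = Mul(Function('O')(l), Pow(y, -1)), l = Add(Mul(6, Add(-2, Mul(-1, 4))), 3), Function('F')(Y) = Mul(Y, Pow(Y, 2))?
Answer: Rational(-84465, 56) ≈ -1508.3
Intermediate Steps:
Function('F')(Y) = Pow(Y, 3)
l = -33 (l = Add(Mul(6, Add(-2, -4)), 3) = Add(Mul(6, -6), 3) = Add(-36, 3) = -33)
Function('O')(w) = Pow(w, 2)
Function('n')(y) = Mul(Rational(-1089, 7), Pow(y, -1)) (Function('n')(y) = Mul(Rational(-1, 7), Mul(Pow(-33, 2), Pow(y, -1))) = Mul(Rational(-1, 7), Mul(1089, Pow(y, -1))) = Mul(Rational(-1089, 7), Pow(y, -1)))
Mul(-15, Add(Function('n')(Function('F')(2)), 120)) = Mul(-15, Add(Mul(Rational(-1089, 7), Pow(Pow(2, 3), -1)), 120)) = Mul(-15, Add(Mul(Rational(-1089, 7), Pow(8, -1)), 120)) = Mul(-15, Add(Mul(Rational(-1089, 7), Rational(1, 8)), 120)) = Mul(-15, Add(Rational(-1089, 56), 120)) = Mul(-15, Rational(5631, 56)) = Rational(-84465, 56)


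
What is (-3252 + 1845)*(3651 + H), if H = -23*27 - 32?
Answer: -4218186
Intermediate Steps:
H = -653 (H = -621 - 32 = -653)
(-3252 + 1845)*(3651 + H) = (-3252 + 1845)*(3651 - 653) = -1407*2998 = -4218186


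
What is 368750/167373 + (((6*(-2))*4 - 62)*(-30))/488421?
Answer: 20073063850/9083165337 ≈ 2.2099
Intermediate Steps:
368750/167373 + (((6*(-2))*4 - 62)*(-30))/488421 = 368750*(1/167373) + ((-12*4 - 62)*(-30))*(1/488421) = 368750/167373 + ((-48 - 62)*(-30))*(1/488421) = 368750/167373 - 110*(-30)*(1/488421) = 368750/167373 + 3300*(1/488421) = 368750/167373 + 1100/162807 = 20073063850/9083165337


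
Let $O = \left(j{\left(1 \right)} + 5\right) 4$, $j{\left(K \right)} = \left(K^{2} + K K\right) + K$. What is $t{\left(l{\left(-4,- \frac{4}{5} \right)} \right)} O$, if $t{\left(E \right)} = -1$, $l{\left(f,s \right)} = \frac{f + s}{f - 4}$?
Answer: $-32$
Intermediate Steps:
$l{\left(f,s \right)} = \frac{f + s}{-4 + f}$
$j{\left(K \right)} = K + 2 K^{2}$ ($j{\left(K \right)} = \left(K^{2} + K^{2}\right) + K = 2 K^{2} + K = K + 2 K^{2}$)
$O = 32$ ($O = \left(1 \left(1 + 2 \cdot 1\right) + 5\right) 4 = \left(1 \left(1 + 2\right) + 5\right) 4 = \left(1 \cdot 3 + 5\right) 4 = \left(3 + 5\right) 4 = 8 \cdot 4 = 32$)
$t{\left(l{\left(-4,- \frac{4}{5} \right)} \right)} O = \left(-1\right) 32 = -32$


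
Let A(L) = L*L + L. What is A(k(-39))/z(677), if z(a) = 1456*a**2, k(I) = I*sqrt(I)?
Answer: -4563/51332848 - 3*I*sqrt(39)/51332848 ≈ -8.889e-5 - 3.6497e-7*I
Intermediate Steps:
k(I) = I**(3/2)
A(L) = L + L**2 (A(L) = L**2 + L = L + L**2)
A(k(-39))/z(677) = ((-39)**(3/2)*(1 + (-39)**(3/2)))/((1456*677**2)) = ((-39*I*sqrt(39))*(1 - 39*I*sqrt(39)))/((1456*458329)) = -39*I*sqrt(39)*(1 - 39*I*sqrt(39))/667327024 = -39*I*sqrt(39)*(1 - 39*I*sqrt(39))*(1/667327024) = -3*I*sqrt(39)*(1 - 39*I*sqrt(39))/51332848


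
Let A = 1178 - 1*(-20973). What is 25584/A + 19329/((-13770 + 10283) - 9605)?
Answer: -31070317/96666964 ≈ -0.32142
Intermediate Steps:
A = 22151 (A = 1178 + 20973 = 22151)
25584/A + 19329/((-13770 + 10283) - 9605) = 25584/22151 + 19329/((-13770 + 10283) - 9605) = 25584*(1/22151) + 19329/(-3487 - 9605) = 25584/22151 + 19329/(-13092) = 25584/22151 + 19329*(-1/13092) = 25584/22151 - 6443/4364 = -31070317/96666964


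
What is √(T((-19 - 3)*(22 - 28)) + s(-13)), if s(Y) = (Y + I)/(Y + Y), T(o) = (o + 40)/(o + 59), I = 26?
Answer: 3*√6494/382 ≈ 0.63287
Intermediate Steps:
T(o) = (40 + o)/(59 + o)
s(Y) = (26 + Y)/(2*Y) (s(Y) = (Y + 26)/(Y + Y) = (26 + Y)/((2*Y)) = (26 + Y)*(1/(2*Y)) = (26 + Y)/(2*Y))
√(T((-19 - 3)*(22 - 28)) + s(-13)) = √((40 + (-19 - 3)*(22 - 28))/(59 + (-19 - 3)*(22 - 28)) + (½)*(26 - 13)/(-13)) = √((40 - 22*(-6))/(59 - 22*(-6)) + (½)*(-1/13)*13) = √((40 + 132)/(59 + 132) - ½) = √(172/191 - ½) = √(153/382) = 3*√6494/382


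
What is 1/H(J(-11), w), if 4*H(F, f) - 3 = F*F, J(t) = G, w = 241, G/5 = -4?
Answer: 4/403 ≈ 0.0099256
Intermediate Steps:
G = -20 (G = 5*(-4) = -20)
J(t) = -20
H(F, f) = ¾ + F²/4 (H(F, f) = ¾ + (F*F)/4 = ¾ + F²/4)
1/H(J(-11), w) = 1/(¾ + (¼)*(-20)²) = 1/(¾ + (¼)*400) = 1/(¾ + 100) = 1/(403/4) = 4/403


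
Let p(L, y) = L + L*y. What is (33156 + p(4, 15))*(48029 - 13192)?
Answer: 1157285140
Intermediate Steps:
(33156 + p(4, 15))*(48029 - 13192) = (33156 + 4*(1 + 15))*(48029 - 13192) = (33156 + 4*16)*34837 = (33156 + 64)*34837 = 33220*34837 = 1157285140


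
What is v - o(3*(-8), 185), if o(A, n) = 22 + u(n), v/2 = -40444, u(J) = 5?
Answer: -80915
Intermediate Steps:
v = -80888 (v = 2*(-40444) = -80888)
o(A, n) = 27 (o(A, n) = 22 + 5 = 27)
v - o(3*(-8), 185) = -80888 - 1*27 = -80888 - 27 = -80915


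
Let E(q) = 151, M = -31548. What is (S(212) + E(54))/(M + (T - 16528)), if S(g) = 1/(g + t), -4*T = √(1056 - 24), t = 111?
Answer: -275865744/87829465037 + 48774*√258/1493100905629 ≈ -0.0031404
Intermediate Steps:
T = -√258/2 (T = -√(1056 - 24)/4 = -√258/2 ≈ -8.0312)
S(g) = 1/(111 + g) (S(g) = 1/(g + 111) = 1/(111 + g))
(S(212) + E(54))/(M + (T - 16528)) = (1/(111 + 212) + 151)/(-31548 + (-√258/2 - 16528)) = (1/323 + 151)/(-31548 + (-16528 - √258/2)) = (1/323 + 151)/(-48076 - √258/2) = 48774/(323*(-48076 - √258/2))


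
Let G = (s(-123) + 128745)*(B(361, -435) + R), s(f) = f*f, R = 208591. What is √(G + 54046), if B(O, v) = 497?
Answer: 7*√613926142 ≈ 1.7344e+5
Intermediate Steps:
s(f) = f²
G = 30082326912 (G = ((-123)² + 128745)*(497 + 208591) = (15129 + 128745)*209088 = 143874*209088 = 30082326912)
√(G + 54046) = √(30082326912 + 54046) = √30082380958 = 7*√613926142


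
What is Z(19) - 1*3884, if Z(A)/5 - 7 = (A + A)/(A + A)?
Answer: -3844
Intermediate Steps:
Z(A) = 40 (Z(A) = 35 + 5*((A + A)/(A + A)) = 35 + 5*((2*A)/((2*A))) = 35 + 5*((2*A)*(1/(2*A))) = 35 + 5*1 = 35 + 5 = 40)
Z(19) - 1*3884 = 40 - 1*3884 = 40 - 3884 = -3844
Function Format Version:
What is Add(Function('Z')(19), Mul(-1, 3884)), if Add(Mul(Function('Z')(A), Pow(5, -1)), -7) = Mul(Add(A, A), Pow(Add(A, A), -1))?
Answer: -3844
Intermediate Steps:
Function('Z')(A) = 40 (Function('Z')(A) = Add(35, Mul(5, Mul(Add(A, A), Pow(Add(A, A), -1)))) = Add(35, Mul(5, Mul(Mul(2, A), Pow(Mul(2, A), -1)))) = Add(35, Mul(5, Mul(Mul(2, A), Mul(Rational(1, 2), Pow(A, -1))))) = Add(35, Mul(5, 1)) = Add(35, 5) = 40)
Add(Function('Z')(19), Mul(-1, 3884)) = Add(40, Mul(-1, 3884)) = Add(40, -3884) = -3844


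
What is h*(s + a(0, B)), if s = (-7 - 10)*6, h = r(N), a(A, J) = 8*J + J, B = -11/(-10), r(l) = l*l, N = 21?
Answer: -406161/10 ≈ -40616.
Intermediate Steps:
r(l) = l²
B = 11/10 (B = -11*(-⅒) = 11/10 ≈ 1.1000)
a(A, J) = 9*J
h = 441 (h = 21² = 441)
s = -102 (s = -17*6 = -102)
h*(s + a(0, B)) = 441*(-102 + 9*(11/10)) = 441*(-102 + 99/10) = 441*(-921/10) = -406161/10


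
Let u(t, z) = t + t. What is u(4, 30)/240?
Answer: 1/30 ≈ 0.033333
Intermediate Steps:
u(t, z) = 2*t
u(4, 30)/240 = (2*4)/240 = 8*(1/240) = 1/30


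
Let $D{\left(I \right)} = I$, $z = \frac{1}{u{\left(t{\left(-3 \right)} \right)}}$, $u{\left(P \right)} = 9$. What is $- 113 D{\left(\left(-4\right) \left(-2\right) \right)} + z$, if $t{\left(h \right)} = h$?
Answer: $- \frac{8135}{9} \approx -903.89$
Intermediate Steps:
$z = \frac{1}{9} \approx 0.11111$
$- 113 D{\left(\left(-4\right) \left(-2\right) \right)} + z = - 113 \left(\left(-4\right) \left(-2\right)\right) + \frac{1}{9} = \left(-113\right) 8 + \frac{1}{9} = -904 + \frac{1}{9} = - \frac{8135}{9}$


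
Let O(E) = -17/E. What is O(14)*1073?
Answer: -18241/14 ≈ -1302.9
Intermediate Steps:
O(14)*1073 = -17/14*1073 = -18241/14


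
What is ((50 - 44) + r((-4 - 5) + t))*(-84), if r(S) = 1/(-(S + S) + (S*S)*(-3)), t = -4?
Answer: -242340/481 ≈ -503.83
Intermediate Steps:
r(S) = 1/(-3*S² - 2*S) (r(S) = 1/(-2*S + S²*(-3)) = 1/(-2*S - 3*S²) = 1/(-3*S² - 2*S))
((50 - 44) + r((-4 - 5) + t))*(-84) = ((50 - 44) - 1/(((-4 - 5) - 4)*(2 + 3*((-4 - 5) - 4))))*(-84) = (6 - 1/((-9 - 4)*(2 + 3*(-9 - 4))))*(-84) = (6 - 1/(-13*(2 + 3*(-13))))*(-84) = (6 - 1*(-1/13)/(2 - 39))*(-84) = (6 - 1*(-1/13)/(-37))*(-84) = (6 - 1*(-1/13)*(-1/37))*(-84) = (6 - 1/481)*(-84) = (2885/481)*(-84) = -242340/481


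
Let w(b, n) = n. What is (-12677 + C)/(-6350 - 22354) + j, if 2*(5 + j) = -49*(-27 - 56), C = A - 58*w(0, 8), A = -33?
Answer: 29119619/14352 ≈ 2029.0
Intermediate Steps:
C = -497 (C = -33 - 58*8 = -33 - 464 = -497)
j = 4057/2 (j = -5 + (-49*(-27 - 56))/2 = -5 + (-49*(-83))/2 = -5 + (1/2)*4067 = -5 + 4067/2 = 4057/2 ≈ 2028.5)
(-12677 + C)/(-6350 - 22354) + j = (-12677 - 497)/(-6350 - 22354) + 4057/2 = -13174/(-28704) + 4057/2 = -13174*(-1/28704) + 4057/2 = 6587/14352 + 4057/2 = 29119619/14352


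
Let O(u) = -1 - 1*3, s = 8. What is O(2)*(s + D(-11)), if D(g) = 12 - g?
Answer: -124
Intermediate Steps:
O(u) = -4 (O(u) = -1 - 3 = -4)
O(2)*(s + D(-11)) = -4*(8 + (12 - 1*(-11))) = -4*(8 + (12 + 11)) = -4*(8 + 23) = -4*31 = -124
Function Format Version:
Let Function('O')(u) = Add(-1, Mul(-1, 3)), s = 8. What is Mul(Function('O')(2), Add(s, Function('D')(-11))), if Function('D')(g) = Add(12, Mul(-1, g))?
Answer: -124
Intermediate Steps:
Function('O')(u) = -4 (Function('O')(u) = Add(-1, -3) = -4)
Mul(Function('O')(2), Add(s, Function('D')(-11))) = Mul(-4, Add(8, Add(12, Mul(-1, -11)))) = Mul(-4, Add(8, Add(12, 11))) = Mul(-4, Add(8, 23)) = Mul(-4, 31) = -124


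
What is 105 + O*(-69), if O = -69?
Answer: 4866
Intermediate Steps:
105 + O*(-69) = 105 - 69*(-69) = 105 + 4761 = 4866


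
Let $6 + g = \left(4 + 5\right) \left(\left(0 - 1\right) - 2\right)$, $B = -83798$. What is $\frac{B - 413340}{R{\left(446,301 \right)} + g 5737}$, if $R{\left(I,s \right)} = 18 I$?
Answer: $\frac{497138}{181293} \approx 2.7422$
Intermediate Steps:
$g = -33$ ($g = -6 + \left(4 + 5\right) \left(\left(0 - 1\right) - 2\right) = -6 + 9 \left(-1 - 2\right) = -6 + 9 \left(-3\right) = -6 - 27 = -33$)
$\frac{B - 413340}{R{\left(446,301 \right)} + g 5737} = \frac{-83798 - 413340}{18 \cdot 446 - 189321} = - \frac{497138}{8028 - 189321} = - \frac{497138}{-181293} = \left(-497138\right) \left(- \frac{1}{181293}\right) = \frac{497138}{181293}$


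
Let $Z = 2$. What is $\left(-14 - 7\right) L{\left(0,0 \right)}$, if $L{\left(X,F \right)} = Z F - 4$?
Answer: $84$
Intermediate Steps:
$L{\left(X,F \right)} = -4 + 2 F$ ($L{\left(X,F \right)} = 2 F - 4 = -4 + 2 F$)
$\left(-14 - 7\right) L{\left(0,0 \right)} = \left(-14 - 7\right) \left(-4 + 2 \cdot 0\right) = - 21 \left(-4 + 0\right) = \left(-21\right) \left(-4\right) = 84$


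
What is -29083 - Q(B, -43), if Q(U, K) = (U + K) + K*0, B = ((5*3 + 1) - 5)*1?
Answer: -29051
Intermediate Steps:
B = 11 (B = ((15 + 1) - 5)*1 = (16 - 5)*1 = 11*1 = 11)
Q(U, K) = K + U (Q(U, K) = (K + U) + 0 = K + U)
-29083 - Q(B, -43) = -29083 - (-43 + 11) = -29083 - 1*(-32) = -29083 + 32 = -29051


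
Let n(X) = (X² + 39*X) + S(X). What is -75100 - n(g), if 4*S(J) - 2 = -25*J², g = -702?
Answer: 5078997/2 ≈ 2.5395e+6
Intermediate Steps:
S(J) = ½ - 25*J²/4 (S(J) = ½ + (-25*J²)/4 = ½ - 25*J²/4)
n(X) = ½ + 39*X - 21*X²/4 (n(X) = (X² + 39*X) + (½ - 25*X²/4) = ½ + 39*X - 21*X²/4)
-75100 - n(g) = -75100 - (½ + 39*(-702) - 21/4*(-702)²) = -75100 - (½ - 27378 - 21/4*492804) = -75100 - (½ - 27378 - 2587221) = -75100 - 1*(-5229197/2) = -75100 + 5229197/2 = 5078997/2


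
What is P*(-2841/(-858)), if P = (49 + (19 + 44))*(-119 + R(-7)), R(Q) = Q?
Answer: -6682032/143 ≈ -46728.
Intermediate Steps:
P = -14112 (P = (49 + (19 + 44))*(-119 - 7) = (49 + 63)*(-126) = 112*(-126) = -14112)
P*(-2841/(-858)) = -(-40092192)/(-858) = -(-40092192)*(-1)/858 = -14112*947/286 = -6682032/143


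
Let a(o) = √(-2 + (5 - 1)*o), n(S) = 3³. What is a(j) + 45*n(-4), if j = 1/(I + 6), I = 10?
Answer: 1215 + I*√7/2 ≈ 1215.0 + 1.3229*I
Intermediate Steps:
n(S) = 27
j = 1/16 (j = 1/(10 + 6) = 1/16 ≈ 0.062500)
a(o) = √(-2 + 4*o)
a(j) + 45*n(-4) = √(-2 + 4*(1/16)) + 45*27 = √(-2 + ¼) + 1215 = √(-7/4) + 1215 = I*√7/2 + 1215 = 1215 + I*√7/2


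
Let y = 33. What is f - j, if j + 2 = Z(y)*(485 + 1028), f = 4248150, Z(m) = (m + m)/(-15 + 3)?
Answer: 8512947/2 ≈ 4.2565e+6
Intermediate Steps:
Z(m) = -m/6 (Z(m) = (2*m)/(-12) = (2*m)*(-1/12) = -m/6)
j = -16647/2 (j = -2 + (-⅙*33)*(485 + 1028) = -2 - 11/2*1513 = -2 - 16643/2 = -16647/2 ≈ -8323.5)
f - j = 4248150 - 1*(-16647/2) = 4248150 + 16647/2 = 8512947/2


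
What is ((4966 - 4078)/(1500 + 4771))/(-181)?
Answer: -888/1135051 ≈ -0.00078234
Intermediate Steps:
((4966 - 4078)/(1500 + 4771))/(-181) = (888/6271)*(-1/181) = -888/1135051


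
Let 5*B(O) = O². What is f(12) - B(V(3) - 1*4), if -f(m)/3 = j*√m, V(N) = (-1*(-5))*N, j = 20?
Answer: -121/5 - 120*√3 ≈ -232.05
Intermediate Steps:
V(N) = 5*N
f(m) = -60*√m
B(O) = O²/5
f(12) - B(V(3) - 1*4) = -120*√3 - (5*3 - 1*4)²/5 = -120*√3 - (15 - 4)²/5 = -120*√3 - 11²/5 = -120*√3 - 121/5 = -121/5 - 120*√3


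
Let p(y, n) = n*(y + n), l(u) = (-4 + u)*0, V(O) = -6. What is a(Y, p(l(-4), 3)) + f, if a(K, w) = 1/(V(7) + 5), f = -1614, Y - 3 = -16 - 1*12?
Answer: -1615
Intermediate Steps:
l(u) = 0
p(y, n) = n*(n + y)
Y = -25 (Y = 3 + (-16 - 1*12) = 3 + (-16 - 12) = 3 - 28 = -25)
a(K, w) = -1 (a(K, w) = 1/(-6 + 5) = 1/(-1) = -1)
a(Y, p(l(-4), 3)) + f = -1 - 1614 = -1615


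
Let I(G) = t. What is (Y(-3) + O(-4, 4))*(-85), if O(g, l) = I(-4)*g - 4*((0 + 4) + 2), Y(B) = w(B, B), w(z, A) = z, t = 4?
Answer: 3655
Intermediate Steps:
Y(B) = B
I(G) = 4
O(g, l) = -24 + 4*g (O(g, l) = 4*g - 4*((0 + 4) + 2) = 4*g - 4*(4 + 2) = 4*g - 4*6 = 4*g - 24 = -24 + 4*g)
(Y(-3) + O(-4, 4))*(-85) = (-3 + (-24 + 4*(-4)))*(-85) = (-3 + (-24 - 16))*(-85) = (-3 - 40)*(-85) = -43*(-85) = 3655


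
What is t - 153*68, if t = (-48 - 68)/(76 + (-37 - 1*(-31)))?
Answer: -364198/35 ≈ -10406.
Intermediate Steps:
t = -58/35 (t = -116/(76 + (-37 + 31)) = -116/(76 - 6) = -116/70 = -116*1/70 = -58/35 ≈ -1.6571)
t - 153*68 = -58/35 - 153*68 = -58/35 - 10404 = -364198/35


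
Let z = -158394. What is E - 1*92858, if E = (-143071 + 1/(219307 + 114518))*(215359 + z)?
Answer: -544143587871952/66765 ≈ -8.1501e+9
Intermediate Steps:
E = -544137388207582/66765 (E = (-143071 + 1/(219307 + 114518))*(215359 - 158394) = (-143071 + 1/333825)*56965 = -47760676574/333825*56965 = -544137388207582/66765 ≈ -8.1500e+9)
E - 1*92858 = -544137388207582/66765 - 1*92858 = -544137388207582/66765 - 92858 = -544143587871952/66765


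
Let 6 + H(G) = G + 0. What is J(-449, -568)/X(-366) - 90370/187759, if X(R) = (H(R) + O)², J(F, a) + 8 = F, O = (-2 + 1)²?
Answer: -12524423033/25843336519 ≈ -0.48463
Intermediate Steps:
H(G) = -6 + G (H(G) = -6 + (G + 0) = -6 + G)
O = 1 (O = (-1)² = 1)
J(F, a) = -8 + F
X(R) = (-5 + R)² (X(R) = ((-6 + R) + 1)² = (-5 + R)²)
J(-449, -568)/X(-366) - 90370/187759 = (-8 - 449)/((-5 - 366)²) - 90370/187759 = -457/((-371)²) - 90370*1/187759 = -457/137641 - 90370/187759 = -12524423033/25843336519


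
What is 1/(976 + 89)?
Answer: 1/1065 ≈ 0.00093897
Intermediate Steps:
1/(976 + 89) = 1/1065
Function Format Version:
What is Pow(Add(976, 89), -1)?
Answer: Rational(1, 1065) ≈ 0.00093897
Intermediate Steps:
Pow(Add(976, 89), -1) = Pow(1065, -1) = Rational(1, 1065)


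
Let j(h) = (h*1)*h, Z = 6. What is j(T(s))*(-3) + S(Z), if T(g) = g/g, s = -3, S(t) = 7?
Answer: 4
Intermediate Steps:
T(g) = 1
j(h) = h² (j(h) = h*h = h²)
j(T(s))*(-3) + S(Z) = 1²*(-3) + 7 = 1*(-3) + 7 = -3 + 7 = 4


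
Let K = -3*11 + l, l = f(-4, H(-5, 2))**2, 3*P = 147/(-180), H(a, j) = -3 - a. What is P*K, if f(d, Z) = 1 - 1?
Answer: 539/60 ≈ 8.9833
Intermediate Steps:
f(d, Z) = 0
P = -49/180 (P = (147/(-180))/3 = (147*(-1/180))/3 = (1/3)*(-49/60) = -49/180 ≈ -0.27222)
l = 0 (l = 0**2 = 0)
K = -33 (K = -3*11 + 0 = -33 + 0 = -33)
P*K = -49/180*(-33) = 539/60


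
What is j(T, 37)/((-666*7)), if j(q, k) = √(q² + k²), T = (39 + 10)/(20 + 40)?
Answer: -√4930801/279720 ≈ -0.0079384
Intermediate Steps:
T = 49/60 ≈ 0.81667
j(q, k) = √(k² + q²)
j(T, 37)/((-666*7)) = √(37² + (49/60)²)/((-666*7)) = √(1369 + 2401/3600)/(-4662) = √(4930801/3600)*(-1/4662) = (√4930801/60)*(-1/4662) = -√4930801/279720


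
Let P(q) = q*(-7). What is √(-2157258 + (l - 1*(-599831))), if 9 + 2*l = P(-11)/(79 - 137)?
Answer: I*√5239201799/58 ≈ 1248.0*I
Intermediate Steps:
P(q) = -7*q
l = -599/116 (l = -9/2 + ((-7*(-11))/(79 - 137))/2 = -9/2 + (77/(-58))/2 = -9/2 + (77*(-1/58))/2 = -9/2 + (½)*(-77/58) = -9/2 - 77/116 = -599/116 ≈ -5.1638)
√(-2157258 + (l - 1*(-599831))) = √(-2157258 + (-599/116 - 1*(-599831))) = √(-2157258 + (-599/116 + 599831)) = √(-2157258 + 69579797/116) = √(-180662131/116) = I*√5239201799/58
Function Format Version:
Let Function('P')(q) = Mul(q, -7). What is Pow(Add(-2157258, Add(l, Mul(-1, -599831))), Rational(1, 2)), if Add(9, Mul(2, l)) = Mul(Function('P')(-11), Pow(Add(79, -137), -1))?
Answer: Mul(Rational(1, 58), I, Pow(5239201799, Rational(1, 2))) ≈ Mul(1248.0, I)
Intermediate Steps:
Function('P')(q) = Mul(-7, q)
l = Rational(-599, 116) (l = Add(Rational(-9, 2), Mul(Rational(1, 2), Mul(Mul(-7, -11), Pow(Add(79, -137), -1)))) = Add(Rational(-9, 2), Mul(Rational(1, 2), Mul(77, Pow(-58, -1)))) = Add(Rational(-9, 2), Mul(Rational(1, 2), Mul(77, Rational(-1, 58)))) = Add(Rational(-9, 2), Mul(Rational(1, 2), Rational(-77, 58))) = Add(Rational(-9, 2), Rational(-77, 116)) = Rational(-599, 116) ≈ -5.1638)
Pow(Add(-2157258, Add(l, Mul(-1, -599831))), Rational(1, 2)) = Pow(Add(-2157258, Add(Rational(-599, 116), Mul(-1, -599831))), Rational(1, 2)) = Pow(Add(-2157258, Add(Rational(-599, 116), 599831)), Rational(1, 2)) = Pow(Add(-2157258, Rational(69579797, 116)), Rational(1, 2)) = Pow(Rational(-180662131, 116), Rational(1, 2)) = Mul(Rational(1, 58), I, Pow(5239201799, Rational(1, 2)))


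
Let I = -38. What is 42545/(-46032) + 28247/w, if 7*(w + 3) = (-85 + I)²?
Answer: 234974763/19318096 ≈ 12.163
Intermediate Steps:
w = 15108/7 (w = -3 + (-85 - 38)²/7 = -3 + (⅐)*(-123)² = -3 + (⅐)*15129 = -3 + 15129/7 = 15108/7 ≈ 2158.3)
42545/(-46032) + 28247/w = 42545/(-46032) + 28247/(15108/7) = 42545*(-1/46032) + 28247*(7/15108) = -42545/46032 + 197729/15108 = 234974763/19318096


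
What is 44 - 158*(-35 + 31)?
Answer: 676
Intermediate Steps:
44 - 158*(-35 + 31) = 44 - 158*(-4) = 44 + 632 = 676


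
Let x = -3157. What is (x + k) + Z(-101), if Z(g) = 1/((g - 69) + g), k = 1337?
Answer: -493221/271 ≈ -1820.0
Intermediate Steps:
Z(g) = 1/(-69 + 2*g) (Z(g) = 1/((-69 + g) + g) = 1/(-69 + 2*g))
(x + k) + Z(-101) = (-3157 + 1337) + 1/(-69 + 2*(-101)) = -1820 + 1/(-69 - 202) = -1820 + 1/(-271) = -1820 - 1/271 = -493221/271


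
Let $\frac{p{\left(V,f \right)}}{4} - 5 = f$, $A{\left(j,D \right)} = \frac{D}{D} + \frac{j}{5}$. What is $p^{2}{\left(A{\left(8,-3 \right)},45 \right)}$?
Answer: $40000$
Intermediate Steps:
$A{\left(j,D \right)} = 1 + \frac{j}{5}$ ($A{\left(j,D \right)} = 1 + j \frac{1}{5} = 1 + \frac{j}{5}$)
$p{\left(V,f \right)} = 20 + 4 f$
$p^{2}{\left(A{\left(8,-3 \right)},45 \right)} = \left(20 + 4 \cdot 45\right)^{2} = \left(20 + 180\right)^{2} = 200^{2} = 40000$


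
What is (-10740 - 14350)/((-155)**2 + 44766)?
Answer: -25090/68791 ≈ -0.36473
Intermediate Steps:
(-10740 - 14350)/((-155)**2 + 44766) = -25090/(24025 + 44766) = -25090/68791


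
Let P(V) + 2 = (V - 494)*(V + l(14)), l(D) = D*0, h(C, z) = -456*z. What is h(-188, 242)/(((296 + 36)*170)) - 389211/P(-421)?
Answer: -8059511727/2717677715 ≈ -2.9656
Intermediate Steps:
l(D) = 0
P(V) = -2 + V*(-494 + V) (P(V) = -2 + (V - 494)*(V + 0) = -2 + (-494 + V)*V = -2 + V*(-494 + V))
h(-188, 242)/(((296 + 36)*170)) - 389211/P(-421) = (-456*242)/(((296 + 36)*170)) - 389211/(-2 + (-421)² - 494*(-421)) = -110352/(332*170) - 389211/(-2 + 177241 + 207974) = -110352/56440 - 389211/385213 = -110352*1/56440 - 389211*1/385213 = -13794/7055 - 389211/385213 = -8059511727/2717677715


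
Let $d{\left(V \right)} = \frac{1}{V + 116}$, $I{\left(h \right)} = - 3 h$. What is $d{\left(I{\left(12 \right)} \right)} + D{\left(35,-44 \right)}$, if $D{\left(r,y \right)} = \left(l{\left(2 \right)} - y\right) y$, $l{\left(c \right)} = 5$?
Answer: $- \frac{172479}{80} \approx -2156.0$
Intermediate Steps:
$D{\left(r,y \right)} = y \left(5 - y\right)$ ($D{\left(r,y \right)} = \left(5 - y\right) y = y \left(5 - y\right)$)
$d{\left(V \right)} = \frac{1}{116 + V}$
$d{\left(I{\left(12 \right)} \right)} + D{\left(35,-44 \right)} = \frac{1}{116 - 36} - 44 \left(5 - -44\right) = \frac{1}{116 - 36} - 44 \left(5 + 44\right) = \frac{1}{80} - 2156 = - \frac{172479}{80}$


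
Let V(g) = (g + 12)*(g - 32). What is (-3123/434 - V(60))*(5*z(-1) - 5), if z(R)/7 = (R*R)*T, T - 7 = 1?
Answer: -241468425/434 ≈ -5.5638e+5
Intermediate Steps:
T = 8 (T = 7 + 1 = 8)
z(R) = 56*R² (z(R) = 7*((R*R)*8) = 7*(R²*8) = 7*(8*R²) = 56*R²)
V(g) = (-32 + g)*(12 + g) (V(g) = (12 + g)*(-32 + g) = (-32 + g)*(12 + g))
(-3123/434 - V(60))*(5*z(-1) - 5) = (-3123/434 - (-384 + 60² - 20*60))*(5*(56*(-1)²) - 5) = (-3123*1/434 - (-384 + 3600 - 1200))*(5*(56*1) - 5) = (-3123/434 - 1*2016)*(5*56 - 5) = (-3123/434 - 2016)*(280 - 5) = -878067/434*275 = -241468425/434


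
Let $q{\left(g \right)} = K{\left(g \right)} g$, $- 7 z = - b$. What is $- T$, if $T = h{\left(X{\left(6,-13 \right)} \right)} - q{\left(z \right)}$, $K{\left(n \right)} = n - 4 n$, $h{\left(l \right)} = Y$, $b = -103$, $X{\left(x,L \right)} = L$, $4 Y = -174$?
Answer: $- \frac{59391}{98} \approx -606.03$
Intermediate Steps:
$Y = - \frac{87}{2}$ ($Y = \frac{1}{4} \left(-174\right) = - \frac{87}{2} \approx -43.5$)
$h{\left(l \right)} = - \frac{87}{2}$
$z = - \frac{103}{7}$ ($z = - \frac{\left(-1\right) \left(-103\right)}{7} = \left(- \frac{1}{7}\right) 103 = - \frac{103}{7} \approx -14.714$)
$K{\left(n \right)} = - 3 n$
$q{\left(g \right)} = - 3 g^{2}$ ($q{\left(g \right)} = - 3 g g = - 3 g^{2}$)
$T = \frac{59391}{98}$ ($T = - \frac{87}{2} - - 3 \left(- \frac{103}{7}\right)^{2} = - \frac{87}{2} - \left(-3\right) \frac{10609}{49} = - \frac{87}{2} - - \frac{31827}{49} = - \frac{87}{2} + \frac{31827}{49} = \frac{59391}{98} \approx 606.03$)
$- T = \left(-1\right) \frac{59391}{98} = - \frac{59391}{98}$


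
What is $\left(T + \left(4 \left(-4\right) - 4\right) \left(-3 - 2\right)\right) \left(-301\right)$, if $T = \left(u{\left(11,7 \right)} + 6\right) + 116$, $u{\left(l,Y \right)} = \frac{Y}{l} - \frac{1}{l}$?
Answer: $- \frac{736848}{11} \approx -66986.0$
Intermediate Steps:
$u{\left(l,Y \right)} = - \frac{1}{l} + \frac{Y}{l}$
$T = \frac{1348}{11}$ ($T = \left(\frac{-1 + 7}{11} + 6\right) + 116 = \left(\frac{1}{11} \cdot 6 + 6\right) + 116 = \left(\frac{6}{11} + 6\right) + 116 = \frac{72}{11} + 116 = \frac{1348}{11} \approx 122.55$)
$\left(T + \left(4 \left(-4\right) - 4\right) \left(-3 - 2\right)\right) \left(-301\right) = \left(\frac{1348}{11} + \left(4 \left(-4\right) - 4\right) \left(-3 - 2\right)\right) \left(-301\right) = \left(\frac{1348}{11} + \left(-16 - 4\right) \left(-5\right)\right) \left(-301\right) = \left(\frac{1348}{11} - -100\right) \left(-301\right) = \left(\frac{1348}{11} + 100\right) \left(-301\right) = \frac{2448}{11} \left(-301\right) = - \frac{736848}{11}$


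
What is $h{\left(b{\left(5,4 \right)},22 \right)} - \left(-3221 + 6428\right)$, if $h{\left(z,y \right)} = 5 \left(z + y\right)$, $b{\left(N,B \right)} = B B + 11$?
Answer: $-2962$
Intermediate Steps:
$b{\left(N,B \right)} = 11 + B^{2}$ ($b{\left(N,B \right)} = B^{2} + 11 = 11 + B^{2}$)
$h{\left(z,y \right)} = 5 y + 5 z$ ($h{\left(z,y \right)} = 5 \left(y + z\right) = 5 y + 5 z$)
$h{\left(b{\left(5,4 \right)},22 \right)} - \left(-3221 + 6428\right) = \left(5 \cdot 22 + 5 \left(11 + 4^{2}\right)\right) - \left(-3221 + 6428\right) = \left(110 + 5 \left(11 + 16\right)\right) - 3207 = \left(110 + 5 \cdot 27\right) - 3207 = \left(110 + 135\right) - 3207 = 245 - 3207 = -2962$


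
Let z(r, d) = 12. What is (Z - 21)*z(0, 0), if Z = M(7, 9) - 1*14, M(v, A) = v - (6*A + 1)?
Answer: -996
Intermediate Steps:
M(v, A) = -1 + v - 6*A (M(v, A) = v - (1 + 6*A) = v + (-1 - 6*A) = -1 + v - 6*A)
Z = -62 (Z = (-1 + 7 - 6*9) - 1*14 = (-1 + 7 - 54) - 14 = -48 - 14 = -62)
(Z - 21)*z(0, 0) = (-62 - 21)*12 = -83*12 = -996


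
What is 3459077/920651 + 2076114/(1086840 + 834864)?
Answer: 1426449756237/294869784884 ≈ 4.8376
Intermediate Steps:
3459077/920651 + 2076114/(1086840 + 834864) = 3459077*(1/920651) + 2076114/1921704 = 3459077/920651 + 2076114*(1/1921704) = 3459077/920651 + 346019/320284 = 1426449756237/294869784884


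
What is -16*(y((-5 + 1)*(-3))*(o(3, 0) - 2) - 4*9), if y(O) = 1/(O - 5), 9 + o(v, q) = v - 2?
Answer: 4192/7 ≈ 598.86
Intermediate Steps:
o(v, q) = -11 + v (o(v, q) = -9 + (v - 2) = -9 + (-2 + v) = -11 + v)
y(O) = 1/(-5 + O)
-16*(y((-5 + 1)*(-3))*(o(3, 0) - 2) - 4*9) = -16*(((-11 + 3) - 2)/(-5 + (-5 + 1)*(-3)) - 4*9) = -16*((-8 - 2)/(-5 - 4*(-3)) - 36) = -16*(-10/(-5 + 12) - 36) = -16*(-10/7 - 36) = -16*(-262/7) = 4192/7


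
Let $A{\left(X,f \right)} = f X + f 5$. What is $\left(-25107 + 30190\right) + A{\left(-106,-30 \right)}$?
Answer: $8113$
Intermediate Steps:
$A{\left(X,f \right)} = 5 f + X f$ ($A{\left(X,f \right)} = X f + 5 f = 5 f + X f$)
$\left(-25107 + 30190\right) + A{\left(-106,-30 \right)} = \left(-25107 + 30190\right) - 30 \left(5 - 106\right) = 5083 - -3030 = 5083 + 3030 = 8113$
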